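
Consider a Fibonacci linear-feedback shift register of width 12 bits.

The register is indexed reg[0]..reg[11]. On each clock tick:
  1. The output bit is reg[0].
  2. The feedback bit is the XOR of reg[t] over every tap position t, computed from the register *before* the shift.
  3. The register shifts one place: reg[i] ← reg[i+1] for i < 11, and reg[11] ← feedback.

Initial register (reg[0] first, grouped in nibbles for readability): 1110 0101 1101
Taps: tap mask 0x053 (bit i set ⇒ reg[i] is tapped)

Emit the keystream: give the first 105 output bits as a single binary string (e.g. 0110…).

111001011101000001110110101001011000110101010001011010111111111111000000110001111100110001111000110100110

k : reg_k → out_k, fb_k
0: 111001011101 → 1, fb=0
1: 110010111010 → 1, fb=0
2: 100101110100 → 1, fb=0
3: 001011101000 → 0, fb=0
4: 010111010000 → 0, fb=0
5: 101110100000 → 1, fb=1
6: 011101000001 → 0, fb=1
7: 111010000011 → 1, fb=1
8: 110100000111 → 1, fb=0
9: 101000001110 → 1, fb=1
10: 010000011101 → 0, fb=1
11: 100000111011 → 1, fb=0
12: 000001110110 → 0, fb=1
13: 000011101101 → 0, fb=0
14: 000111011010 → 0, fb=1
15: 001110110101 → 0, fb=0
16: 011101101010 → 0, fb=0
17: 111011010100 → 1, fb=1
18: 110110101001 → 1, fb=0
19: 101101010010 → 1, fb=1
20: 011010100101 → 0, fb=1
21: 110101001011 → 1, fb=0
22: 101010010110 → 1, fb=0
23: 010100101100 → 0, fb=0
24: 101001011000 → 1, fb=1
25: 010010110001 → 0, fb=1
26: 100101100011 → 1, fb=0
27: 001011000110 → 0, fb=1
28: 010110001101 → 0, fb=0
29: 101100011010 → 1, fb=1
30: 011000110101 → 0, fb=0
31: 110001101010 → 1, fb=1
32: 100011010101 → 1, fb=0
33: 000110101010 → 0, fb=0
34: 001101010100 → 0, fb=0
35: 011010101000 → 0, fb=1
36: 110101010001 → 1, fb=0
37: 101010100010 → 1, fb=1
38: 010101000101 → 0, fb=1
39: 101010001011 → 1, fb=0
40: 010100010110 → 0, fb=1
41: 101000101101 → 1, fb=0
42: 010001011010 → 0, fb=1
43: 100010110101 → 1, fb=1
44: 000101101011 → 0, fb=1
45: 001011010111 → 0, fb=1
46: 010110101111 → 0, fb=1
47: 101101011111 → 1, fb=1
48: 011010111111 → 0, fb=1
49: 110101111111 → 1, fb=1
50: 101011111111 → 1, fb=1
51: 010111111111 → 0, fb=1
52: 101111111111 → 1, fb=1
53: 011111111111 → 0, fb=1
54: 111111111111 → 1, fb=0
55: 111111111110 → 1, fb=0
56: 111111111100 → 1, fb=0
57: 111111111000 → 1, fb=0
58: 111111110000 → 1, fb=0
59: 111111100000 → 1, fb=0
60: 111111000000 → 1, fb=1
61: 111110000001 → 1, fb=1
62: 111100000011 → 1, fb=0
63: 111000000110 → 1, fb=0
64: 110000001100 → 1, fb=0
65: 100000011000 → 1, fb=1
66: 000000110001 → 0, fb=1
67: 000001100011 → 0, fb=1
68: 000011000111 → 0, fb=1
69: 000110001111 → 0, fb=1
70: 001100011111 → 0, fb=0
71: 011000111110 → 0, fb=0
72: 110001111100 → 1, fb=1
73: 100011111001 → 1, fb=1
74: 000111110011 → 0, fb=0
75: 001111100110 → 0, fb=0
76: 011111001100 → 0, fb=0
77: 111110011000 → 1, fb=1
78: 111100110001 → 1, fb=1
79: 111001100011 → 1, fb=1
80: 110011000111 → 1, fb=1
81: 100110001111 → 1, fb=0
82: 001100011110 → 0, fb=0
83: 011000111100 → 0, fb=0
84: 110001111000 → 1, fb=1
85: 100011110001 → 1, fb=1
86: 000111100011 → 0, fb=0
87: 001111000110 → 0, fb=1
88: 011110001101 → 0, fb=0
89: 111100011010 → 1, fb=0
90: 111000110100 → 1, fb=1
91: 110001101001 → 1, fb=1
92: 100011010011 → 1, fb=0
93: 000110100110 → 0, fb=0
94: 001101001100 → 0, fb=0
95: 011010011000 → 0, fb=0
96: 110100110000 → 1, fb=1
97: 101001100001 → 1, fb=0
98: 010011000010 → 0, fb=0
99: 100110000100 → 1, fb=0
100: 001100001000 → 0, fb=0
101: 011000010000 → 0, fb=1
102: 110000100001 → 1, fb=1
103: 100001000011 → 1, fb=1
104: 000010000111 → 0, fb=1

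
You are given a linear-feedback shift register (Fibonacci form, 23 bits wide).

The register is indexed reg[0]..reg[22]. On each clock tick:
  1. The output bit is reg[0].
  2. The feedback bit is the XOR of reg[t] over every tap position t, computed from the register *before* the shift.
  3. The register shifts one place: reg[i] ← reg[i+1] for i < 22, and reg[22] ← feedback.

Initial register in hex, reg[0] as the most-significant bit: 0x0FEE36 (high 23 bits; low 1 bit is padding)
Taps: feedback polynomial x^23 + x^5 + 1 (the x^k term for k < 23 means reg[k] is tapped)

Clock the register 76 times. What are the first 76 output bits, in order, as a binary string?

0000111111101110001101111110010001010001100101101101110011000110100110101000

step | reg (before) | out | fb
   0 | 00001111111011100011011 | 0 | 1
   1 | 00011111110111000110111 | 0 | 1
   2 | 00111111101110001101111 | 0 | 1
   3 | 01111111011100011011111 | 0 | 1
   4 | 11111110111000110111111 | 1 | 0
   5 | 11111101110001101111110 | 1 | 0
   6 | 11111011100011011111100 | 1 | 1
   7 | 11110111000110111111001 | 1 | 0
   8 | 11101110001101111110010 | 1 | 0
   9 | 11011100011011111100100 | 1 | 0
  10 | 10111000110111111001000 | 1 | 1
  11 | 01110001101111110010001 | 0 | 0
  12 | 11100011011111100100010 | 1 | 1
  13 | 11000110111111001000101 | 1 | 0
  14 | 10001101111110010001010 | 1 | 0
  15 | 00011011111100100010100 | 0 | 0
  16 | 00110111111001000101000 | 0 | 1
  17 | 01101111110010001010001 | 0 | 1
  18 | 11011111100100010100011 | 1 | 0
  19 | 10111111001000101000110 | 1 | 0
  20 | 01111110010001010001100 | 0 | 1
  21 | 11111100100010100011001 | 1 | 0
  22 | 11111001000101000110010 | 1 | 1
  23 | 11110010001010001100101 | 1 | 1
  24 | 11100100010100011001011 | 1 | 0
  25 | 11001000101000110010110 | 1 | 1
  26 | 10010001010001100101101 | 1 | 1
  27 | 00100010100011001011011 | 0 | 0
  28 | 01000101000110010110110 | 0 | 1
  29 | 10001010001100101101101 | 1 | 1
  30 | 00010100011001011011011 | 0 | 1
  31 | 00101000110010110110111 | 0 | 0
  32 | 01010001100101101101110 | 0 | 0
  33 | 10100011001011011011100 | 1 | 1
  34 | 01000110010110110111001 | 0 | 1
  35 | 10001100101101101110011 | 1 | 0
  36 | 00011001011011011100110 | 0 | 0
  37 | 00110010110110111001100 | 0 | 0
  38 | 01100101101101110011000 | 0 | 1
  39 | 11001011011011100110001 | 1 | 1
  40 | 10010110110111001100011 | 1 | 0
  41 | 00101101101110011000110 | 0 | 1
  42 | 01011011011100110001101 | 0 | 0
  43 | 10110110111001100011010 | 1 | 0
  44 | 01101101110011000110100 | 0 | 1
  45 | 11011011100110001101001 | 1 | 1
  46 | 10110111001100011010011 | 1 | 0
  47 | 01101110011000110100110 | 0 | 1
  48 | 11011100110001101001101 | 1 | 0
  49 | 10111001100011010011010 | 1 | 1
  50 | 01110011000110100110101 | 0 | 0
  51 | 11100110001101001101010 | 1 | 0
  52 | 11001100011010011010100 | 1 | 0
  53 | 10011000110100110101000 | 1 | 1
  54 | 00110001101001101010001 | 0 | 0
  55 | 01100011010011010100010 | 0 | 0
  56 | 11000110100110101000100 | 1 | 0
  57 | 10001101001101010001000 | 1 | 0
  58 | 00011010011010100010000 | 0 | 0
  59 | 00110100110101000100000 | 0 | 1
  60 | 01101001101010001000001 | 0 | 0
  61 | 11010011010100010000010 | 1 | 1
  62 | 10100110101000100000101 | 1 | 0
  63 | 01001101010001000001010 | 0 | 1
  64 | 10011010100010000010101 | 1 | 1
  65 | 00110101000100000101011 | 0 | 1
  66 | 01101010001000001010111 | 0 | 0
  67 | 11010100010000010101110 | 1 | 0
  68 | 10101000100000101011100 | 1 | 1
  69 | 01010001000001010111001 | 0 | 0
  70 | 10100010000010101110010 | 1 | 1
  71 | 01000100000101011100101 | 0 | 1
  72 | 10001000001010111001011 | 1 | 1
  73 | 00010000010101110010111 | 0 | 0
  74 | 00100000101011100101110 | 0 | 0
  75 | 01000001010111001011100 | 0 | 0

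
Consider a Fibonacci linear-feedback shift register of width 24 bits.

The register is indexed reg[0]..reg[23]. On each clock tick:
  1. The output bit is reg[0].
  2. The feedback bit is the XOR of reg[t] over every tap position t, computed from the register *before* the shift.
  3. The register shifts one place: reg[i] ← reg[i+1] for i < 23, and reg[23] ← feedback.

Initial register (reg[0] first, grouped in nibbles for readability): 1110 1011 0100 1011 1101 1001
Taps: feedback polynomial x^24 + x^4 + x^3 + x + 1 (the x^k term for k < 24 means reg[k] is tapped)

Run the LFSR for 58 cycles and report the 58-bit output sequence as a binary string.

1110101101001011110110011101001100111111001110011101111101

tick  register→output (feedback)
  0  111010110100101111011001→1 (1)
  1  110101101001011110110011→1 (1)
  2  101011010010111101100111→1 (0)
  3  010110100101111011001110→0 (1)
  4  101101001011110110011101→1 (0)
  5  011010010111101100111010→0 (0)
  6  110100101111011001110100→1 (1)
  7  101001011110110011101001→1 (1)
  8  010010111101100111010011→0 (0)
  9  100101111011001110100110→1 (0)
 10  001011110110011101001100→0 (1)
 11  010111101100111010011001→0 (1)
 12  101111011001110100110011→1 (1)
 13  011110110011101001100111→0 (1)
 14  111101100111010011001111→1 (1)
 15  111011001110100110011111→1 (1)
 16  110110011101001100111111→1 (0)
 17  101100111010011001111110→1 (0)
 18  011001110100110011111100→0 (1)
 19  110011101001100111111001→1 (1)
 20  100111010011001111110011→1 (1)
 21  001110100110011111100111→0 (0)
 22  011101001100111111001110→0 (0)
 23  111010011001111110011100→1 (1)
 24  110100110011111100111001→1 (1)
 25  101001100111111001110011→1 (1)
 26  010011001111110011100111→0 (0)
 27  100110011111100111001110→1 (1)
 28  001100111111001110011101→0 (1)
 29  011001111110011100111011→0 (1)
 30  110011111100111001110111→1 (1)
 31  100111111001110011101111→1 (1)
 32  001111110011100111011111→0 (0)
 33  011111100111001110111110→0 (1)
 34  111111001110011101111101→1 (0)
 35  111110011100111011111010→1 (0)
 36  111100111001110111110100→1 (1)
 37  111001110011101111101001→1 (0)
 38  110011100111011111010010→1 (1)
 39  100111001110111110100101→1 (1)
 40  001110011101111101001011→0 (0)
 41  011100111011111010010110→0 (0)
 42  111001110111110100101100→1 (0)
 43  110011101111101001011000→1 (1)
 44  100111011111010010110001→1 (1)
 45  001110111110100101100011→0 (0)
 46  011101111101001011000110→0 (0)
 47  111011111010010110001100→1 (1)
 48  110111110100101100011001→1 (0)
 49  101111101001011000110010→1 (1)
 50  011111010010110001100101→0 (1)
 51  111110100101100011001011→1 (0)
 52  111101001011000110010110→1 (1)
 53  111010010110001100101101→1 (1)
 54  110100101100011001011011→1 (1)
 55  101001011000110010110111→1 (1)
 56  010010110001100101101111→0 (0)
 57  100101100011001011011110→1 (0)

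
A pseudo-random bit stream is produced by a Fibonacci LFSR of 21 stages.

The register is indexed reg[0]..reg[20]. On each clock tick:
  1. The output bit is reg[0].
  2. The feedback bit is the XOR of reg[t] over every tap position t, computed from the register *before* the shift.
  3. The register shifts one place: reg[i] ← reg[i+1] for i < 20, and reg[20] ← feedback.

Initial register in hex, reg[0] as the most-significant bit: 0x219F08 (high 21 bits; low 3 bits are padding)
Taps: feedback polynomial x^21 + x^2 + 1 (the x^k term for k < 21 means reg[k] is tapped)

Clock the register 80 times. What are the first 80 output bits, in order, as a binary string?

00100001100111110000110100111111000110011100111000011011111101111011001110100001

tick  register→output (feedback)
  0  001000011001111100001→0 (1)
  1  010000110011111000011→0 (0)
  2  100001100111110000110→1 (1)
  3  000011001111100001101→0 (0)
  4  000110011111000011010→0 (0)
  5  001100111110000110100→0 (1)
  6  011001111100001101001→0 (1)
  7  110011111000011010011→1 (1)
  8  100111110000110100111→1 (1)
  9  001111100001101001111→0 (1)
 10  011111000011010011111→0 (1)
 11  111110000110100111111→1 (0)
 12  111100001101001111110→1 (0)
 13  111000011010011111100→1 (0)
 14  110000110100111111000→1 (1)
 15  100001101001111110001→1 (1)
 16  000011010011111100011→0 (0)
 17  000110100111111000110→0 (0)
 18  001101001111110001100→0 (1)
 19  011010011111100011001→0 (1)
 20  110100111111000110011→1 (1)
 21  101001111110001100111→1 (0)
 22  010011111100011001110→0 (0)
 23  100111111000110011100→1 (1)
 24  001111110001100111001→0 (1)
 25  011111100011001110011→0 (1)
 26  111111000110011100111→1 (0)
 27  111110001100111001110→1 (0)
 28  111100011001110011100→1 (0)
 29  111000110011100111000→1 (0)
 30  110001100111001110000→1 (1)
 31  100011001110011100001→1 (1)
 32  000110011100111000011→0 (0)
 33  001100111001110000110→0 (1)
 34  011001110011100001101→0 (1)
 35  110011100111000011011→1 (1)
 36  100111001110000110111→1 (1)
 37  001110011100001101111→0 (1)
 38  011100111000011011111→0 (1)
 39  111001110000110111111→1 (0)
 40  110011100001101111110→1 (1)
 41  100111000011011111101→1 (1)
 42  001110000110111111011→0 (1)
 43  011100001101111110111→0 (1)
 44  111000011011111101111→1 (0)
 45  110000110111111011110→1 (1)
 46  100001101111110111101→1 (1)
 47  000011011111101111011→0 (0)
 48  000110111111011110110→0 (0)
 49  001101111110111101100→0 (1)
 50  011011111101111011001→0 (1)
 51  110111111011110110011→1 (1)
 52  101111110111101100111→1 (0)
 53  011111101111011001110→0 (1)
 54  111111011110110011101→1 (0)
 55  111110111101100111010→1 (0)
 56  111101111011001110100→1 (0)
 57  111011110110011101000→1 (0)
 58  110111101100111010000→1 (1)
 59  101111011001110100001→1 (0)
 60  011110110011101000010→0 (1)
 61  111101100111010000101→1 (0)
 62  111011001110100001010→1 (0)
 63  110110011101000010100→1 (1)
 64  101100111010000101001→1 (0)
 65  011001110100001010010→0 (1)
 66  110011101000010100101→1 (1)
 67  100111010000101001011→1 (1)
 68  001110100001010010111→0 (1)
 69  011101000010100101111→0 (1)
 70  111010000101001011111→1 (0)
 71  110100001010010111110→1 (1)
 72  101000010100101111101→1 (0)
 73  010000101001011111010→0 (0)
 74  100001010010111110100→1 (1)
 75  000010100101111101001→0 (0)
 76  000101001011111010010→0 (0)
 77  001010010111110100100→0 (1)
 78  010100101111101001001→0 (0)
 79  101001011111010010010→1 (0)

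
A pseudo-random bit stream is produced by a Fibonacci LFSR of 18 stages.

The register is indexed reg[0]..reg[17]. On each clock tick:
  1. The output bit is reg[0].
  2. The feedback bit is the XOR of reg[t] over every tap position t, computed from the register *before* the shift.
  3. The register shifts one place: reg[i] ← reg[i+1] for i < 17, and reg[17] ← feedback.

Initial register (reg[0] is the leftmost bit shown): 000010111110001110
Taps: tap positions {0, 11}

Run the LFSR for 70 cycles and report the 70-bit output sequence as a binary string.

tick  register→output (feedback)
  0  000010111110001110→0 (0)
  1  000101111100011100→0 (0)
  2  001011111000111000→0 (0)
  3  010111110001110000→0 (1)
  4  101111100011100001→1 (0)
  5  011111000111000010→0 (1)
  6  111110001110000101→1 (1)
  7  111100011100001011→1 (1)
  8  111000111000010111→1 (1)
  9  110001110000101111→1 (1)
 10  100011100001011111→1 (0)
 11  000111000010111110→0 (0)
 12  001110000101111100→0 (1)
 13  011100001011111001→0 (1)
 14  111000010111110011→1 (0)
 15  110000101111100110→1 (0)
 16  100001011111001100→1 (0)
 17  000010111110011000→0 (0)
 18  000101111100110000→0 (0)
 19  001011111001100000→0 (1)
 20  010111110011000001→0 (1)
 21  101111100110000011→1 (1)
 22  011111001100000111→0 (0)
 23  111110011000001110→1 (1)
 24  111100110000011101→1 (1)
 25  111001100000111011→1 (1)
 26  110011000001110111→1 (0)
 27  100110000011101110→1 (0)
 28  001100000111011100→0 (1)
 29  011000001110111001→0 (0)
 30  110000011101110010→1 (0)
 31  100000111011100100→1 (0)
 32  000001110111001000→0 (1)
 33  000011101110010001→0 (0)
 34  000111011100100010→0 (0)
 35  001110111001000100→0 (1)
 36  011101110010001001→0 (0)
 37  111011100100010010→1 (1)
 38  110111001000100101→1 (1)
 39  101110010001001011→1 (0)
 40  011100100010010110→0 (0)
 41  111001000100101100→1 (1)
 42  110010001001011001→1 (0)
 43  100100010010110010→1 (1)
 44  001000100101100101→0 (1)
 45  010001001011001011→0 (1)
 46  100010010110010111→1 (1)
 47  000100101100101111→0 (0)
 48  001001011001011110→0 (1)
 49  010010110010111101→0 (0)
 50  100101100101111010→1 (0)
 51  001011001011110100→0 (1)
 52  010110010111101001→0 (1)
 53  101100101111010011→1 (0)
 54  011001011110100110→0 (0)
 55  110010111101001100→1 (0)
 56  100101111010011000→1 (1)
 57  001011110100110001→0 (0)
 58  010111101001100010→0 (1)
 59  101111010011000101→1 (0)
 60  011110100110001010→0 (0)
 61  111101001100010100→1 (1)
 62  111010011000101001→1 (1)
 63  110100110001010011→1 (0)
 64  101001100010100110→1 (1)
 65  010011000101001101→0 (1)
 66  100110001010011011→1 (1)
 67  001100010100110111→0 (0)
 68  011000101001101110→0 (1)
 69  110001010011011101→1 (0)

0000101111100011100001011111001100000111011100100010010110010111101001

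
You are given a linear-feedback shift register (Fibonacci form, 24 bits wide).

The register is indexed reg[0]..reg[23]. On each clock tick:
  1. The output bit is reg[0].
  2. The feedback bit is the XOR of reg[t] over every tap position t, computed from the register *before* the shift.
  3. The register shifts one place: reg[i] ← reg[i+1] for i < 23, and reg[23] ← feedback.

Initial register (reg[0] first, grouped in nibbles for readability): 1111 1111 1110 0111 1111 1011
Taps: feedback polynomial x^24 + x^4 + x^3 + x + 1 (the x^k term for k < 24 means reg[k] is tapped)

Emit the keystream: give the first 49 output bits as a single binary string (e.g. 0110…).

step | reg (before) | out | fb
   0 | 111111111110011111111011 | 1 | 0
   1 | 111111111100111111110110 | 1 | 0
   2 | 111111111001111111101100 | 1 | 0
   3 | 111111110011111111011000 | 1 | 0
   4 | 111111100111111110110000 | 1 | 0
   5 | 111111001111111101100000 | 1 | 0
   6 | 111110011111111011000000 | 1 | 0
   7 | 111100111111110110000000 | 1 | 1
   8 | 111001111111101100000001 | 1 | 0
   9 | 110011111111011000000010 | 1 | 1
  10 | 100111111110110000000101 | 1 | 1
  11 | 001111111101100000001011 | 0 | 0
  12 | 011111111011000000010110 | 0 | 1
  13 | 111111110110000000101101 | 1 | 0
  14 | 111111101100000001011010 | 1 | 0
  15 | 111111011000000010110100 | 1 | 0
  16 | 111110110000000101101000 | 1 | 0
  17 | 111101100000001011010000 | 1 | 1
  18 | 111011000000010110100001 | 1 | 1
  19 | 110110000000101101000011 | 1 | 0
  20 | 101100000001011010000110 | 1 | 0
  21 | 011000000010110100001100 | 0 | 1
  22 | 110000000101101000011001 | 1 | 0
  23 | 100000001011010000110010 | 1 | 1
  24 | 000000010110100001100101 | 0 | 0
  25 | 000000101101000011001010 | 0 | 0
  26 | 000001011010000110010100 | 0 | 0
  27 | 000010110100001100101000 | 0 | 1
  28 | 000101101000011001010001 | 0 | 1
  29 | 001011010000110010100011 | 0 | 1
  30 | 010110100001100101000111 | 0 | 1
  31 | 101101000011001010001111 | 1 | 0
  32 | 011010000110010100011110 | 0 | 0
  33 | 110100001100101000111100 | 1 | 1
  34 | 101000011001010001111001 | 1 | 1
  35 | 010000110010100011110011 | 0 | 1
  36 | 100001100101000111100111 | 1 | 1
  37 | 000011001010001111001111 | 0 | 1
  38 | 000110010100011110011111 | 0 | 0
  39 | 001100101000111100111110 | 0 | 1
  40 | 011001010001111001111101 | 0 | 1
  41 | 110010100011110011111011 | 1 | 1
  42 | 100101000111100111110111 | 1 | 0
  43 | 001010001111001111101110 | 0 | 1
  44 | 010100011110011111011101 | 0 | 0
  45 | 101000111100111110111010 | 1 | 1
  46 | 010001111001111101110101 | 0 | 1
  47 | 100011110011111011101011 | 1 | 0
  48 | 000111100111110111010110 | 0 | 0

1111111111100111111110110000000101101000011001010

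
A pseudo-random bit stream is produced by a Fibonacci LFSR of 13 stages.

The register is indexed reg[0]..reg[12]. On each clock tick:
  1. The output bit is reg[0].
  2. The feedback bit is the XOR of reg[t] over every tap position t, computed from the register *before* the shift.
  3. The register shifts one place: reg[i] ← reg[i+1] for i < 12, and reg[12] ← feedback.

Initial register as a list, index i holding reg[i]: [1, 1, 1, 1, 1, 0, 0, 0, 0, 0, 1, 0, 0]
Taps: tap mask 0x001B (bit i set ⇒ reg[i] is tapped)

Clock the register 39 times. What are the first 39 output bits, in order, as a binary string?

111110000010001001011010100011001001100

step | reg (before) | out | fb
   0 | 1111100000100 | 1 | 0
   1 | 1111000001000 | 1 | 1
   2 | 1110000010001 | 1 | 0
   3 | 1100000100010 | 1 | 0
   4 | 1000001000100 | 1 | 1
   5 | 0000010001001 | 0 | 0
   6 | 0000100010010 | 0 | 1
   7 | 0001000100101 | 0 | 1
   8 | 0010001001011 | 0 | 0
   9 | 0100010010110 | 0 | 1
  10 | 1000100101101 | 1 | 0
  11 | 0001001011010 | 0 | 1
  12 | 0010010110101 | 0 | 0
  13 | 0100101101010 | 0 | 0
  14 | 1001011010100 | 1 | 0
  15 | 0010110101000 | 0 | 1
  16 | 0101101010001 | 0 | 1
  17 | 1011010100011 | 1 | 0
  18 | 0110101000110 | 0 | 0
  19 | 1101010001100 | 1 | 1
  20 | 1010100011001 | 1 | 0
  21 | 0101000110010 | 0 | 0
  22 | 1010001100100 | 1 | 1
  23 | 0100011001001 | 0 | 1
  24 | 1000110010011 | 1 | 0
  25 | 0001100100110 | 0 | 0
  26 | 0011001001100 | 0 | 1
  27 | 0110010011001 | 0 | 1
  28 | 1100100110011 | 1 | 1
  29 | 1001001100111 | 1 | 0
  30 | 0010011001110 | 0 | 0
  31 | 0100110011100 | 0 | 0
  32 | 1001100111000 | 1 | 1
  33 | 0011001110001 | 0 | 1
  34 | 0110011100011 | 0 | 1
  35 | 1100111000111 | 1 | 1
  36 | 1001110001111 | 1 | 1
  37 | 0011100011111 | 0 | 0
  38 | 0111000111110 | 0 | 0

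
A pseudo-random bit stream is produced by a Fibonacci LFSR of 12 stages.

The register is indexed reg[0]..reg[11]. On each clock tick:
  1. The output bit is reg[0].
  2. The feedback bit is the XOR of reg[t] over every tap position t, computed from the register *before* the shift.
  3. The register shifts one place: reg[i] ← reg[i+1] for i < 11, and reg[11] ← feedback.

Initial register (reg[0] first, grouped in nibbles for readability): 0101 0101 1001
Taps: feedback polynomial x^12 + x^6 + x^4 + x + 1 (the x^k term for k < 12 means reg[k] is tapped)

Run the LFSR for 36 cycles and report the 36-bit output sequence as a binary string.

010101011001110000000110010111111000

k : reg_k → out_k, fb_k
0: 010101011001 → 0, fb=1
1: 101010110011 → 1, fb=1
2: 010101100111 → 0, fb=0
3: 101011001110 → 1, fb=0
4: 010110011100 → 0, fb=0
5: 101100111000 → 1, fb=0
6: 011001110000 → 0, fb=0
7: 110011100000 → 1, fb=0
8: 100111000000 → 1, fb=0
9: 001110000000 → 0, fb=1
10: 011100000001 → 0, fb=1
11: 111000000011 → 1, fb=0
12: 110000000110 → 1, fb=0
13: 100000001100 → 1, fb=1
14: 000000011001 → 0, fb=0
15: 000000110010 → 0, fb=1
16: 000001100101 → 0, fb=1
17: 000011001011 → 0, fb=1
18: 000110010111 → 0, fb=1
19: 001100101111 → 0, fb=1
20: 011001011111 → 0, fb=1
21: 110010111111 → 1, fb=0
22: 100101111110 → 1, fb=0
23: 001011111100 → 0, fb=0
24: 010111111000 → 0, fb=1
25: 101111110001 → 1, fb=1
26: 011111100011 → 0, fb=1
27: 111111000111 → 1, fb=1
28: 111110001111 → 1, fb=1
29: 111100011111 → 1, fb=0
30: 111000111110 → 1, fb=1
31: 110001111101 → 1, fb=1
32: 100011111011 → 1, fb=1
33: 000111110111 → 0, fb=0
34: 001111101110 → 0, fb=0
35: 011111011100 → 0, fb=0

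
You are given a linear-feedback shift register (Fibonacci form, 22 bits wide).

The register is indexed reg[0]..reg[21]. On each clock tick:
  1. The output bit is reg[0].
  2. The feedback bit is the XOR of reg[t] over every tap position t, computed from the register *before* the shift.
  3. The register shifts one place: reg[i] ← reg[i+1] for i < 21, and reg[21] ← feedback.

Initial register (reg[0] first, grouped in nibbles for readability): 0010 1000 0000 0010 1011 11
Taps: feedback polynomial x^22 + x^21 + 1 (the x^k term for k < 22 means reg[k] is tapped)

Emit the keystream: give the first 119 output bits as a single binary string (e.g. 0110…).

00101000000000101011111100111111111100110101011101010101011101100110100110011001011011101100010001000110110100100001111

tick  register→output (feedback)
  0  0010100000000010101111→0 (1)
  1  0101000000000101011111→0 (1)
  2  1010000000001010111111→1 (0)
  3  0100000000010101111110→0 (0)
  4  1000000000101011111100→1 (1)
  5  0000000001010111111001→0 (1)
  6  0000000010101111110011→0 (1)
  7  0000000101011111100111→0 (1)
  8  0000001010111111001111→0 (1)
  9  0000010101111110011111→0 (1)
 10  0000101011111100111111→0 (1)
 11  0001010111111001111111→0 (1)
 12  0010101111110011111111→0 (1)
 13  0101011111100111111111→0 (1)
 14  1010111111001111111111→1 (0)
 15  0101111110011111111110→0 (0)
 16  1011111100111111111100→1 (1)
 17  0111111001111111111001→0 (1)
 18  1111110011111111110011→1 (0)
 19  1111100111111111100110→1 (1)
 20  1111001111111111001101→1 (0)
 21  1110011111111110011010→1 (1)
 22  1100111111111100110101→1 (0)
 23  1001111111111001101010→1 (1)
 24  0011111111110011010101→0 (1)
 25  0111111111100110101011→0 (1)
 26  1111111111001101010111→1 (0)
 27  1111111110011010101110→1 (1)
 28  1111111100110101011101→1 (0)
 29  1111111001101010111010→1 (1)
 30  1111110011010101110101→1 (0)
 31  1111100110101011101010→1 (1)
 32  1111001101010111010101→1 (0)
 33  1110011010101110101010→1 (1)
 34  1100110101011101010101→1 (0)
 35  1001101010111010101010→1 (1)
 36  0011010101110101010101→0 (1)
 37  0110101011101010101011→0 (1)
 38  1101010111010101010111→1 (0)
 39  1010101110101010101110→1 (1)
 40  0101011101010101011101→0 (1)
 41  1010111010101010111011→1 (0)
 42  0101110101010101110110→0 (0)
 43  1011101010101011101100→1 (1)
 44  0111010101010111011001→0 (1)
 45  1110101010101110110011→1 (0)
 46  1101010101011101100110→1 (1)
 47  1010101010111011001101→1 (0)
 48  0101010101110110011010→0 (0)
 49  1010101011101100110100→1 (1)
 50  0101010111011001101001→0 (1)
 51  1010101110110011010011→1 (0)
 52  0101011101100110100110→0 (0)
 53  1010111011001101001100→1 (1)
 54  0101110110011010011001→0 (1)
 55  1011101100110100110011→1 (0)
 56  0111011001101001100110→0 (0)
 57  1110110011010011001100→1 (1)
 58  1101100110100110011001→1 (0)
 59  1011001101001100110010→1 (1)
 60  0110011010011001100101→0 (1)
 61  1100110100110011001011→1 (0)
 62  1001101001100110010110→1 (1)
 63  0011010011001100101101→0 (1)
 64  0110100110011001011011→0 (1)
 65  1101001100110010110111→1 (0)
 66  1010011001100101101110→1 (1)
 67  0100110011001011011101→0 (1)
 68  1001100110010110111011→1 (0)
 69  0011001100101101110110→0 (0)
 70  0110011001011011101100→0 (0)
 71  1100110010110111011000→1 (1)
 72  1001100101101110110001→1 (0)
 73  0011001011011101100010→0 (0)
 74  0110010110111011000100→0 (0)
 75  1100101101110110001000→1 (1)
 76  1001011011101100010001→1 (0)
 77  0010110111011000100010→0 (0)
 78  0101101110110001000100→0 (0)
 79  1011011101100010001000→1 (1)
 80  0110111011000100010001→0 (1)
 81  1101110110001000100011→1 (0)
 82  1011101100010001000110→1 (1)
 83  0111011000100010001101→0 (1)
 84  1110110001000100011011→1 (0)
 85  1101100010001000110110→1 (1)
 86  1011000100010001101101→1 (0)
 87  0110001000100011011010→0 (0)
 88  1100010001000110110100→1 (1)
 89  1000100010001101101001→1 (0)
 90  0001000100011011010010→0 (0)
 91  0010001000110110100100→0 (0)
 92  0100010001101101001000→0 (0)
 93  1000100011011010010000→1 (1)
 94  0001000110110100100001→0 (1)
 95  0010001101101001000011→0 (1)
 96  0100011011010010000111→0 (1)
 97  1000110110100100001111→1 (0)
 98  0001101101001000011110→0 (0)
 99  0011011010010000111100→0 (0)
100  0110110100100001111000→0 (0)
101  1101101001000011110000→1 (1)
102  1011010010000111100001→1 (0)
103  0110100100001111000010→0 (0)
104  1101001000011110000100→1 (1)
105  1010010000111100001001→1 (0)
106  0100100001111000010010→0 (0)
107  1001000011110000100100→1 (1)
108  0010000111100001001001→0 (1)
109  0100001111000010010011→0 (1)
110  1000011110000100100111→1 (0)
111  0000111100001001001110→0 (0)
112  0001111000010010011100→0 (0)
113  0011110000100100111000→0 (0)
114  0111100001001001110000→0 (0)
115  1111000010010011100000→1 (1)
116  1110000100100111000001→1 (0)
117  1100001001001110000010→1 (1)
118  1000010010011100000101→1 (0)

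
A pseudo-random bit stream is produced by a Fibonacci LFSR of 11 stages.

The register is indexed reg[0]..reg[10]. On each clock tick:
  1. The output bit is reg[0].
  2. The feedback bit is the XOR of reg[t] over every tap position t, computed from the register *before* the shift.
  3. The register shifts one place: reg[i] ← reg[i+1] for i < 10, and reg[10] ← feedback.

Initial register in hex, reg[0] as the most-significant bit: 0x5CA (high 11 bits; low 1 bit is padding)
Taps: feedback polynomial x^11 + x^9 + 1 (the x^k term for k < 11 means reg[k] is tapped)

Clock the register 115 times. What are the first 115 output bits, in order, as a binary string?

0101110010100011010001010010000010000101010000001000101010111110111011001110010010110000101110000001001111111101001

k : reg_k → out_k, fb_k
0: 01011100101 → 0, fb=0
1: 10111001010 → 1, fb=0
2: 01110010100 → 0, fb=0
3: 11100101000 → 1, fb=1
4: 11001010001 → 1, fb=1
5: 10010100011 → 1, fb=0
6: 00101000110 → 0, fb=1
7: 01010001101 → 0, fb=0
8: 10100011010 → 1, fb=0
9: 01000110100 → 0, fb=0
10: 10001101000 → 1, fb=1
11: 00011010001 → 0, fb=0
12: 00110100010 → 0, fb=1
13: 01101000101 → 0, fb=0
14: 11010001010 → 1, fb=0
15: 10100010100 → 1, fb=1
16: 01000101001 → 0, fb=0
17: 10001010010 → 1, fb=0
18: 00010100100 → 0, fb=0
19: 00101001000 → 0, fb=0
20: 01010010000 → 0, fb=0
21: 10100100000 → 1, fb=1
22: 01001000001 → 0, fb=0
23: 10010000010 → 1, fb=0
24: 00100000100 → 0, fb=0
25: 01000001000 → 0, fb=0
26: 10000010000 → 1, fb=1
27: 00000100001 → 0, fb=0
28: 00001000010 → 0, fb=1
29: 00010000101 → 0, fb=0
30: 00100001010 → 0, fb=1
31: 01000010101 → 0, fb=0
32: 10000101010 → 1, fb=0
33: 00001010100 → 0, fb=0
34: 00010101000 → 0, fb=0
35: 00101010000 → 0, fb=0
36: 01010100000 → 0, fb=0
37: 10101000000 → 1, fb=1
38: 01010000001 → 0, fb=0
39: 10100000010 → 1, fb=0
40: 01000000100 → 0, fb=0
41: 10000001000 → 1, fb=1
42: 00000010001 → 0, fb=0
43: 00000100010 → 0, fb=1
44: 00001000101 → 0, fb=0
45: 00010001010 → 0, fb=1
46: 00100010101 → 0, fb=0
47: 01000101010 → 0, fb=1
48: 10001010101 → 1, fb=1
49: 00010101011 → 0, fb=1
50: 00101010111 → 0, fb=1
51: 01010101111 → 0, fb=1
52: 10101011111 → 1, fb=0
53: 01010111110 → 0, fb=1
54: 10101111101 → 1, fb=1
55: 01011111011 → 0, fb=1
56: 10111110111 → 1, fb=0
57: 01111101110 → 0, fb=1
58: 11111011101 → 1, fb=1
59: 11110111011 → 1, fb=0
60: 11101110110 → 1, fb=0
61: 11011101100 → 1, fb=1
62: 10111011001 → 1, fb=1
63: 01110110011 → 0, fb=1
64: 11101100111 → 1, fb=0
65: 11011001110 → 1, fb=0
66: 10110011100 → 1, fb=1
67: 01100111001 → 0, fb=0
68: 11001110010 → 1, fb=0
69: 10011100100 → 1, fb=1
70: 00111001001 → 0, fb=0
71: 01110010010 → 0, fb=1
72: 11100100101 → 1, fb=1
73: 11001001011 → 1, fb=0
74: 10010010110 → 1, fb=0
75: 00100101100 → 0, fb=0
76: 01001011000 → 0, fb=0
77: 10010110000 → 1, fb=1
78: 00101100001 → 0, fb=0
79: 01011000010 → 0, fb=1
80: 10110000101 → 1, fb=1
81: 01100001011 → 0, fb=1
82: 11000010111 → 1, fb=0
83: 10000101110 → 1, fb=0
84: 00001011100 → 0, fb=0
85: 00010111000 → 0, fb=0
86: 00101110000 → 0, fb=0
87: 01011100000 → 0, fb=0
88: 10111000000 → 1, fb=1
89: 01110000001 → 0, fb=0
90: 11100000010 → 1, fb=0
91: 11000000100 → 1, fb=1
92: 10000001001 → 1, fb=1
93: 00000010011 → 0, fb=1
94: 00000100111 → 0, fb=1
95: 00001001111 → 0, fb=1
96: 00010011111 → 0, fb=1
97: 00100111111 → 0, fb=1
98: 01001111111 → 0, fb=1
99: 10011111111 → 1, fb=0
100: 00111111110 → 0, fb=1
101: 01111111101 → 0, fb=0
102: 11111111010 → 1, fb=0
103: 11111110100 → 1, fb=1
104: 11111101001 → 1, fb=1
105: 11111010011 → 1, fb=0
106: 11110100110 → 1, fb=0
107: 11101001100 → 1, fb=1
108: 11010011001 → 1, fb=1
109: 10100110011 → 1, fb=0
110: 01001100110 → 0, fb=1
111: 10011001101 → 1, fb=1
112: 00110011011 → 0, fb=1
113: 01100110111 → 0, fb=1
114: 11001101111 → 1, fb=0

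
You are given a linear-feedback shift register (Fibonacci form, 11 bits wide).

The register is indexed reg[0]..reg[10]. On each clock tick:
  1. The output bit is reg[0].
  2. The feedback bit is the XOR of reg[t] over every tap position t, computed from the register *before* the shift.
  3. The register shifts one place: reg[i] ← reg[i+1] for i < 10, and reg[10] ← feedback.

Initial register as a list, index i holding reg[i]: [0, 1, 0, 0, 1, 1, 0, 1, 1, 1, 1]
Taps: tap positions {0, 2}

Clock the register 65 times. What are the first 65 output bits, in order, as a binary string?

01001101111011110100101001001100011011111011101000101010010100000

k : reg_k → out_k, fb_k
0: 01001101111 → 0, fb=0
1: 10011011110 → 1, fb=1
2: 00110111101 → 0, fb=1
3: 01101111011 → 0, fb=1
4: 11011110111 → 1, fb=1
5: 10111101111 → 1, fb=0
6: 01111011110 → 0, fb=1
7: 11110111101 → 1, fb=0
8: 11101111010 → 1, fb=0
9: 11011110100 → 1, fb=1
10: 10111101001 → 1, fb=0
11: 01111010010 → 0, fb=1
12: 11110100101 → 1, fb=0
13: 11101001010 → 1, fb=0
14: 11010010100 → 1, fb=1
15: 10100101001 → 1, fb=0
16: 01001010010 → 0, fb=0
17: 10010100100 → 1, fb=1
18: 00101001001 → 0, fb=1
19: 01010010011 → 0, fb=0
20: 10100100110 → 1, fb=0
21: 01001001100 → 0, fb=0
22: 10010011000 → 1, fb=1
23: 00100110001 → 0, fb=1
24: 01001100011 → 0, fb=0
25: 10011000110 → 1, fb=1
26: 00110001101 → 0, fb=1
27: 01100011011 → 0, fb=1
28: 11000110111 → 1, fb=1
29: 10001101111 → 1, fb=1
30: 00011011111 → 0, fb=0
31: 00110111110 → 0, fb=1
32: 01101111101 → 0, fb=1
33: 11011111011 → 1, fb=1
34: 10111110111 → 1, fb=0
35: 01111101110 → 0, fb=1
36: 11111011101 → 1, fb=0
37: 11110111010 → 1, fb=0
38: 11101110100 → 1, fb=0
39: 11011101000 → 1, fb=1
40: 10111010001 → 1, fb=0
41: 01110100010 → 0, fb=1
42: 11101000101 → 1, fb=0
43: 11010001010 → 1, fb=1
44: 10100010101 → 1, fb=0
45: 01000101010 → 0, fb=0
46: 10001010100 → 1, fb=1
47: 00010101001 → 0, fb=0
48: 00101010010 → 0, fb=1
49: 01010100101 → 0, fb=0
50: 10101001010 → 1, fb=0
51: 01010010100 → 0, fb=0
52: 10100101000 → 1, fb=0
53: 01001010000 → 0, fb=0
54: 10010100000 → 1, fb=1
55: 00101000001 → 0, fb=1
56: 01010000011 → 0, fb=0
57: 10100000110 → 1, fb=0
58: 01000001100 → 0, fb=0
59: 10000011000 → 1, fb=1
60: 00000110001 → 0, fb=0
61: 00001100010 → 0, fb=0
62: 00011000100 → 0, fb=0
63: 00110001000 → 0, fb=1
64: 01100010001 → 0, fb=1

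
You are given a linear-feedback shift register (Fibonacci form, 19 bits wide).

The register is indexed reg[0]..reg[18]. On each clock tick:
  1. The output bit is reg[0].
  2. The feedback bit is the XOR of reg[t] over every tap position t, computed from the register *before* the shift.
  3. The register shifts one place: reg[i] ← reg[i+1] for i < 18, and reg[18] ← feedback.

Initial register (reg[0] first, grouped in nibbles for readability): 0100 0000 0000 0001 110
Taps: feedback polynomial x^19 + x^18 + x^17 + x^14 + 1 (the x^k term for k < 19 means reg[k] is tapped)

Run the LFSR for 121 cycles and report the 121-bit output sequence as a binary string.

0100000000000001110111100100001101011010110010000011100011001001110101111000011101101100110001010000011110000110000110110

step | reg (before) | out | fb
   0 | 0100000000000001110 | 0 | 1
   1 | 1000000000000011101 | 1 | 1
   2 | 0000000000000111011 | 0 | 1
   3 | 0000000000001110111 | 0 | 1
   4 | 0000000000011101111 | 0 | 0
   5 | 0000000000111011110 | 0 | 0
   6 | 0000000001110111100 | 0 | 1
   7 | 0000000011101111001 | 0 | 0
   8 | 0000000111011110010 | 0 | 0
   9 | 0000001110111100100 | 0 | 0
  10 | 0000011101111001000 | 0 | 0
  11 | 0000111011110010000 | 0 | 1
  12 | 0001110111100100001 | 0 | 1
  13 | 0011101111001000011 | 0 | 0
  14 | 0111011110010000110 | 0 | 1
  15 | 1110111100100001101 | 1 | 0
  16 | 1101111001000011010 | 1 | 1
  17 | 1011110010000110101 | 1 | 1
  18 | 0111100100001101011 | 0 | 0
  19 | 1111001000011010110 | 1 | 1
  20 | 1110010000110101101 | 1 | 0
  21 | 1100100001101011010 | 1 | 1
  22 | 1001000011010110101 | 1 | 1
  23 | 0010000110101101011 | 0 | 0
  24 | 0100001101011010110 | 0 | 0
  25 | 1000011010110101100 | 1 | 1
  26 | 0000110101101011001 | 0 | 0
  27 | 0001101011010110010 | 0 | 0
  28 | 0011010110101100100 | 0 | 0
  29 | 0110101101011001000 | 0 | 0
  30 | 1101011010110010000 | 1 | 0
  31 | 1010110101100100000 | 1 | 1
  32 | 0101101011001000001 | 0 | 1
  33 | 1011010110010000011 | 1 | 1
  34 | 0110101100100000111 | 0 | 0
  35 | 1101011001000001110 | 1 | 0
  36 | 1010110010000011100 | 1 | 0
  37 | 0101100100000111000 | 0 | 1
  38 | 1011001000001110001 | 1 | 1
  39 | 0110010000011100011 | 0 | 0
  40 | 1100100000111000110 | 1 | 0
  41 | 1001000001110001100 | 1 | 1
  42 | 0010000011100011001 | 0 | 0
  43 | 0100000111000110010 | 0 | 0
  44 | 1000001110001100100 | 1 | 1
  45 | 0000011100011001001 | 0 | 1
  46 | 0000111000110010011 | 0 | 1
  47 | 0001110001100100111 | 0 | 0
  48 | 0011100011001001110 | 0 | 1
  49 | 0111000110010011101 | 0 | 0
  50 | 1110001100100111010 | 1 | 1
  51 | 1100011001001110101 | 1 | 1
  52 | 1000110010011101011 | 1 | 1
  53 | 0001100100111010111 | 0 | 1
  54 | 0011001001110101111 | 0 | 0
  55 | 0110010011101011110 | 0 | 0
  56 | 1100100111010111100 | 1 | 0
  57 | 1001001110101111000 | 1 | 0
  58 | 0010011101011110000 | 0 | 1
  59 | 0100111010111100001 | 0 | 1
  60 | 1001110101111000011 | 1 | 1
  61 | 0011101011110000111 | 0 | 0
  62 | 0111010111100001110 | 0 | 1
  63 | 1110101111000011101 | 1 | 1
  64 | 1101011110000111011 | 1 | 0
  65 | 1010111100001110110 | 1 | 1
  66 | 0101111000011101101 | 0 | 1
  67 | 1011110000111011011 | 1 | 0
  68 | 0111100001110110110 | 0 | 0
  69 | 1111000011101101100 | 1 | 1
  70 | 1110000111011011001 | 1 | 1
  71 | 1100001110110110011 | 1 | 0
  72 | 1000011101101100110 | 1 | 0
  73 | 0000111011011001100 | 0 | 0
  74 | 0001110110110011000 | 0 | 1
  75 | 0011101101100110001 | 0 | 0
  76 | 0111011011001100010 | 0 | 1
  77 | 1110110110011000101 | 1 | 0
  78 | 1101101100110001010 | 1 | 0
  79 | 1011011001100010100 | 1 | 0
  80 | 0110110011000101000 | 0 | 0
  81 | 1101100110001010000 | 1 | 0
  82 | 1011001100010100000 | 1 | 1
  83 | 0110011000101000001 | 0 | 1
  84 | 1100110001010000011 | 1 | 1
  85 | 1001100010100000111 | 1 | 1
  86 | 0011000101000001111 | 0 | 0
  87 | 0110001010000011110 | 0 | 0
  88 | 1100010100000111100 | 1 | 0
  89 | 1000101000001111000 | 1 | 0
  90 | 0001010000011110000 | 0 | 1
  91 | 0010100000111100001 | 0 | 1
  92 | 0101000001111000011 | 0 | 0
  93 | 1010000011110000110 | 1 | 0
  94 | 0100000111100001100 | 0 | 0
  95 | 1000001111000011000 | 1 | 0
  96 | 0000011110000110000 | 0 | 1
  97 | 0000111100001100001 | 0 | 1
  98 | 0001111000011000011 | 0 | 0
  99 | 0011110000110000110 | 0 | 1
 100 | 0111100001100001101 | 0 | 1
 101 | 1111000011000011011 | 1 | 0
 102 | 1110000110000110110 | 1 | 1
 103 | 1100001100001101101 | 1 | 0
 104 | 1000011000011011010 | 1 | 1
 105 | 0000110000110110101 | 0 | 0
 106 | 0001100001101101010 | 0 | 1
 107 | 0011000011011010101 | 0 | 0
 108 | 0110000110110101010 | 0 | 1
 109 | 1100001101101010101 | 1 | 1
 110 | 1000011011010101011 | 1 | 1
 111 | 0000110110101010111 | 0 | 1
 112 | 0001101101010101111 | 0 | 0
 113 | 0011011010101011110 | 0 | 0
 114 | 0110110101010111100 | 0 | 1
 115 | 1101101010101111001 | 1 | 1
 116 | 1011010101011110011 | 1 | 0
 117 | 0110101010111100110 | 0 | 1
 118 | 1101010101111001101 | 1 | 0
 119 | 1010101011110011010 | 1 | 1
 120 | 0101010111100110101 | 0 | 0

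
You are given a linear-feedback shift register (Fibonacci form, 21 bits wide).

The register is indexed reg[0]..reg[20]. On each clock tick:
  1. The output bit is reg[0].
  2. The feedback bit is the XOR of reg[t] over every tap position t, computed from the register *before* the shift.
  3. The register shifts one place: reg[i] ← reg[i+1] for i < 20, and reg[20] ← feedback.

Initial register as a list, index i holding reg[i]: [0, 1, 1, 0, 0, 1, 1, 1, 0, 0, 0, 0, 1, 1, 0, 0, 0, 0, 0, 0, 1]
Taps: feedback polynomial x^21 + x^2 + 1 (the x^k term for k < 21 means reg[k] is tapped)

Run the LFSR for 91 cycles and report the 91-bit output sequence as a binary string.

k : reg_k → out_k, fb_k
0: 011001110000110000001 → 0, fb=1
1: 110011100001100000011 → 1, fb=1
2: 100111000011000000111 → 1, fb=1
3: 001110000110000001111 → 0, fb=1
4: 011100001100000011111 → 0, fb=1
5: 111000011000000111111 → 1, fb=0
6: 110000110000001111110 → 1, fb=1
7: 100001100000011111101 → 1, fb=1
8: 000011000000111111011 → 0, fb=0
9: 000110000001111110110 → 0, fb=0
10: 001100000011111101100 → 0, fb=1
11: 011000000111111011001 → 0, fb=1
12: 110000001111110110011 → 1, fb=1
13: 100000011111101100111 → 1, fb=1
14: 000000111111011001111 → 0, fb=0
15: 000001111110110011110 → 0, fb=0
16: 000011111101100111100 → 0, fb=0
17: 000111111011001111000 → 0, fb=0
18: 001111110110011110000 → 0, fb=1
19: 011111101100111100001 → 0, fb=1
20: 111111011001111000011 → 1, fb=0
21: 111110110011110000110 → 1, fb=0
22: 111101100111100001100 → 1, fb=0
23: 111011001111000011000 → 1, fb=0
24: 110110011110000110000 → 1, fb=1
25: 101100111100001100001 → 1, fb=0
26: 011001111000011000010 → 0, fb=1
27: 110011110000110000101 → 1, fb=1
28: 100111100001100001011 → 1, fb=1
29: 001111000011000010111 → 0, fb=1
30: 011110000110000101111 → 0, fb=1
31: 111100001100001011111 → 1, fb=0
32: 111000011000010111110 → 1, fb=0
33: 110000110000101111100 → 1, fb=1
34: 100001100001011111001 → 1, fb=1
35: 000011000010111110011 → 0, fb=0
36: 000110000101111100110 → 0, fb=0
37: 001100001011111001100 → 0, fb=1
38: 011000010111110011001 → 0, fb=1
39: 110000101111100110011 → 1, fb=1
40: 100001011111001100111 → 1, fb=1
41: 000010111110011001111 → 0, fb=0
42: 000101111100110011110 → 0, fb=0
43: 001011111001100111100 → 0, fb=1
44: 010111110011001111001 → 0, fb=0
45: 101111100110011110010 → 1, fb=0
46: 011111001100111100100 → 0, fb=1
47: 111110011001111001001 → 1, fb=0
48: 111100110011110010010 → 1, fb=0
49: 111001100111100100100 → 1, fb=0
50: 110011001111001001000 → 1, fb=1
51: 100110011110010010001 → 1, fb=1
52: 001100111100100100011 → 0, fb=1
53: 011001111001001000111 → 0, fb=1
54: 110011110010010001111 → 1, fb=1
55: 100111100100100011111 → 1, fb=1
56: 001111001001000111111 → 0, fb=1
57: 011110010010001111111 → 0, fb=1
58: 111100100100011111111 → 1, fb=0
59: 111001001000111111110 → 1, fb=0
60: 110010010001111111100 → 1, fb=1
61: 100100100011111111001 → 1, fb=1
62: 001001000111111110011 → 0, fb=1
63: 010010001111111100111 → 0, fb=0
64: 100100011111111001110 → 1, fb=1
65: 001000111111110011101 → 0, fb=1
66: 010001111111100111011 → 0, fb=0
67: 100011111111001110110 → 1, fb=1
68: 000111111110011101101 → 0, fb=0
69: 001111111100111011010 → 0, fb=1
70: 011111111001110110101 → 0, fb=1
71: 111111110011101101011 → 1, fb=0
72: 111111100111011010110 → 1, fb=0
73: 111111001110110101100 → 1, fb=0
74: 111110011101101011000 → 1, fb=0
75: 111100111011010110000 → 1, fb=0
76: 111001110110101100000 → 1, fb=0
77: 110011101101011000000 → 1, fb=1
78: 100111011010110000001 → 1, fb=1
79: 001110110101100000011 → 0, fb=1
80: 011101101011000000111 → 0, fb=1
81: 111011010110000001111 → 1, fb=0
82: 110110101100000011110 → 1, fb=1
83: 101101011000000111101 → 1, fb=0
84: 011010110000001111010 → 0, fb=1
85: 110101100000011110101 → 1, fb=1
86: 101011000000111101011 → 1, fb=0
87: 010110000001111010110 → 0, fb=0
88: 101100000011110101100 → 1, fb=0
89: 011000000111101011000 → 0, fb=1
90: 110000001111010110001 → 1, fb=1

0110011100001100000011111101100111100001100001011111001100111100100100011111111001110110101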